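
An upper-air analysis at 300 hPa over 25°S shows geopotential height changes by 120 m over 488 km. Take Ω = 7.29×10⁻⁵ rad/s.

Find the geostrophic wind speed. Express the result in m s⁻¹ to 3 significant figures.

Coriolis parameter at 25°S:
f = 2Ω sin φ = 2 × 7.29×10⁻⁵ × sin 25° = 6.16×10⁻⁵ s⁻¹
Height gradient: |∂Z/∂n| = 120 m / 488000 m = 2.46×10⁻⁴
On a pressure surface, geostrophic balance gives V_g = (g/f)|∂Z/∂n|:
V_g = 9.81 × 2.46×10⁻⁴ / 6.16×10⁻⁵ = 39.1 m/s

39.1 m s⁻¹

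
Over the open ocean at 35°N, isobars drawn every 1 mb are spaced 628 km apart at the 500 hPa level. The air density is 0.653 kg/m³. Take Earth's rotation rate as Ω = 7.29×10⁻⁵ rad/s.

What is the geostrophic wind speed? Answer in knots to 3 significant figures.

5.67 knots

Coriolis parameter at 35°N:
f = 2Ω sin φ = 2 × 7.29×10⁻⁵ × sin 35° = 8.36×10⁻⁵ s⁻¹
Pressure gradient: |∂P/∂n| = 100 Pa / 628000 m = 1.59×10⁻⁴ Pa/m
Geostrophic balance (pressure-gradient force = Coriolis force):
V_g = (1/(fρ)) |∂P/∂n| = 1.59×10⁻⁴ / (8.36×10⁻⁵ × 0.653) = 2.92 m/s
Converting: 2.92 m/s × 1.944 = 5.67 knots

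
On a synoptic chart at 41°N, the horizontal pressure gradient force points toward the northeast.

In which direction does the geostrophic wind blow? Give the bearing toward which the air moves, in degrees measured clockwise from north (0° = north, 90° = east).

The pressure-gradient force points toward the northeast (bearing 045°).
Geostrophic balance: in the Northern Hemisphere the Coriolis force deflects motion to the right, so the geostrophic wind blows 90° to the right of the pressure-gradient force (low pressure on the left).
Rotating 045° by 90° clockwise gives 135° — the wind blows toward the southeast.

135°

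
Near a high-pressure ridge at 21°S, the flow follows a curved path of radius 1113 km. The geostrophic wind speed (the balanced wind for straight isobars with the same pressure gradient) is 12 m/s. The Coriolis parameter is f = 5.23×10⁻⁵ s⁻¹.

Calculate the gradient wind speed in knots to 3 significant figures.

Around a high, pressure-gradient force acts outward with centrifugal, so Coriolis balances both:
fV = (1/ρ)|∂P/∂n| + V²/R  →  V² − fR·V + fR·V_g = 0
With fR = 5.23×10⁻⁵ × 1113×10³ m = 58.2 m/s:
V = [fR − √((fR)² − 4 fR V_g)]/2 = [58.2 − √(58.2² − 4×58.2×12)]/2 = 16.9 m/s
Supergeostrophic (V > V_g = 12 m/s), as expected around a high.
Converting: 16.9 m/s × 1.944 = 32.9 knots

32.9 knots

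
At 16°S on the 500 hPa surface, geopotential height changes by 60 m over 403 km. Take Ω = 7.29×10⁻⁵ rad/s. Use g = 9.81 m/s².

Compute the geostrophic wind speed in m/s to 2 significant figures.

36 m/s

Coriolis parameter at 16°S:
f = 2Ω sin φ = 2 × 7.29×10⁻⁵ × sin 16° = 4.02×10⁻⁵ s⁻¹
Height gradient: |∂Z/∂n| = 60 m / 403000 m = 1.49×10⁻⁴
On a pressure surface, geostrophic balance gives V_g = (g/f)|∂Z/∂n|:
V_g = 9.81 × 1.49×10⁻⁴ / 4.02×10⁻⁵ = 36.3 m/s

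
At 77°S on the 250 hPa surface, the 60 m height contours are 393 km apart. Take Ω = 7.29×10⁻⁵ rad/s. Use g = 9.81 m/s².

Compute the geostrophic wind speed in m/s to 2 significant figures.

Coriolis parameter at 77°S:
f = 2Ω sin φ = 2 × 7.29×10⁻⁵ × sin 77° = 1.42×10⁻⁴ s⁻¹
Height gradient: |∂Z/∂n| = 60 m / 393000 m = 1.53×10⁻⁴
On a pressure surface, geostrophic balance gives V_g = (g/f)|∂Z/∂n|:
V_g = 9.81 × 1.53×10⁻⁴ / 1.42×10⁻⁴ = 10.5 m/s

11 m/s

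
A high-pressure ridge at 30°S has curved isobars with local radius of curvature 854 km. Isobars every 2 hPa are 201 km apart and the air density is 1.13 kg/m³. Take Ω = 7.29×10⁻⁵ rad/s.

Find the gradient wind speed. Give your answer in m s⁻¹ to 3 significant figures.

Coriolis parameter at 30°S:
f = 2Ω sin φ = 2 × 7.29×10⁻⁵ × sin 30° = 7.29×10⁻⁵ s⁻¹
Pressure gradient: |∂P/∂n| = 200 Pa / 201000 m = 9.95×10⁻⁴ Pa/m
Geostrophic speed: V_g = |∂P/∂n|/(fρ) = 9.95×10⁻⁴/(7.29×10⁻⁵ × 1.13) = 12.1 m/s
Around a high, pressure-gradient force acts outward with centrifugal, so Coriolis balances both:
fV = (1/ρ)|∂P/∂n| + V²/R  →  V² − fR·V + fR·V_g = 0
With fR = 7.29×10⁻⁵ × 854×10³ m = 62.3 m/s:
V = [fR − √((fR)² − 4 fR V_g)]/2 = [62.3 − √(62.3² − 4×62.3×12.1)]/2 = 16.4 m/s
Supergeostrophic (V > V_g = 12.1 m/s), as expected around a high.

16.4 m s⁻¹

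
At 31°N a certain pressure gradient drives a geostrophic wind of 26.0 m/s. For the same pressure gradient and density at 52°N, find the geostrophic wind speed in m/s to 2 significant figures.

With the same pressure gradient and density, V_g ∝ 1/f ∝ 1/sin φ.
V₂ = V₁ · sin φ₁ / sin φ₂ = 26.0 × sin 31° / sin 52°
V₂ = 26.0 × 0.5150/0.7880 = 17 m/s

17 m/s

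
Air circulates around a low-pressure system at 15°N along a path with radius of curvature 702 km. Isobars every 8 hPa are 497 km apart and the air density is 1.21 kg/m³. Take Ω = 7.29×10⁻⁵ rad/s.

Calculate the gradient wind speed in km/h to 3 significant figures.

72.2 km/h

Coriolis parameter at 15°N:
f = 2Ω sin φ = 2 × 7.29×10⁻⁵ × sin 15° = 3.77×10⁻⁵ s⁻¹
Pressure gradient: |∂P/∂n| = 800 Pa / 497000 m = 1.61×10⁻³ Pa/m
Geostrophic speed: V_g = |∂P/∂n|/(fρ) = 1.61×10⁻³/(3.77×10⁻⁵ × 1.21) = 35.3 m/s
Around a low, centrifugal force acts outward with Coriolis, so pressure-gradient force balances both:
(1/ρ)|∂P/∂n| = fV + V²/R  →  V² + fR·V − fR·V_g = 0
With fR = 3.77×10⁻⁵ × 702×10³ m = 26.5 m/s:
V = [−fR + √((fR)² + 4 fR V_g)]/2 = [−26.5 + √(26.5² + 4×26.5×35.3)]/2 = 20.1 m/s
Subgeostrophic (V < V_g = 35.3 m/s), as expected around a low.
Converting: 20.1 m/s × 3.6 = 72.2 km/h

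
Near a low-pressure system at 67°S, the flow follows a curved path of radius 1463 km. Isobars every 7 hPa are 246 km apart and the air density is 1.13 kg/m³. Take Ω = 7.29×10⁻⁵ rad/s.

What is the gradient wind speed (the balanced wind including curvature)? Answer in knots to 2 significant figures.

Coriolis parameter at 67°S:
f = 2Ω sin φ = 2 × 7.29×10⁻⁵ × sin 67° = 1.34×10⁻⁴ s⁻¹
Pressure gradient: |∂P/∂n| = 700 Pa / 246000 m = 2.85×10⁻³ Pa/m
Geostrophic speed: V_g = |∂P/∂n|/(fρ) = 2.85×10⁻³/(1.34×10⁻⁴ × 1.13) = 18.8 m/s
Around a low, centrifugal force acts outward with Coriolis, so pressure-gradient force balances both:
(1/ρ)|∂P/∂n| = fV + V²/R  →  V² + fR·V − fR·V_g = 0
With fR = 1.34×10⁻⁴ × 1463×10³ m = 196 m/s:
V = [−fR + √((fR)² + 4 fR V_g)]/2 = [−196 + √(196² + 4×196×18.8)]/2 = 17.2 m/s
Subgeostrophic (V < V_g = 18.8 m/s), as expected around a low.
Converting: 17.2 m/s × 1.944 = 34 knots

34 knots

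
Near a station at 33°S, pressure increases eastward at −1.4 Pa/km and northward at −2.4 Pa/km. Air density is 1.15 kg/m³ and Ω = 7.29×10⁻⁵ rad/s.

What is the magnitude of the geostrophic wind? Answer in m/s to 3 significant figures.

Coriolis parameter at 33°S:
f = 2Ω sin φ = 2 × 7.29×10⁻⁵ × sin 33° = 7.94×10⁻⁵ s⁻¹
In the Southern Hemisphere f is negative: f = −7.94×10⁻⁵ s⁻¹.
Component geostrophic relations (x east, y north):
u_g = −(1/(fρ)) ∂P/∂y,  v_g = (1/(fρ)) ∂P/∂x
u_g = −(−2.4×10⁻³)/(−7.94×10⁻⁵ × 1.15) = −26.3 m/s;  v_g = (−1.4×10⁻³)/(−7.94×10⁻⁵ × 1.15) = 15.3 m/s
|V_g| = √(u_g² + v_g²) = 30.4 m/s

30.4 m/s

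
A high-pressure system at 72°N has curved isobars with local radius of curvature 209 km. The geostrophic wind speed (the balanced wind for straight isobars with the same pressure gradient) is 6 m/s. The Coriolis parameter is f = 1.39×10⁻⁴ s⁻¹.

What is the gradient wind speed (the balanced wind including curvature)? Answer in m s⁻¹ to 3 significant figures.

Around a high, pressure-gradient force acts outward with centrifugal, so Coriolis balances both:
fV = (1/ρ)|∂P/∂n| + V²/R  →  V² − fR·V + fR·V_g = 0
With fR = 1.39×10⁻⁴ × 209×10³ m = 29.1 m/s:
V = [fR − √((fR)² − 4 fR V_g)]/2 = [29.1 − √(29.1² − 4×29.1×6)]/2 = 8.47 m/s
Supergeostrophic (V > V_g = 6 m/s), as expected around a high.

8.47 m s⁻¹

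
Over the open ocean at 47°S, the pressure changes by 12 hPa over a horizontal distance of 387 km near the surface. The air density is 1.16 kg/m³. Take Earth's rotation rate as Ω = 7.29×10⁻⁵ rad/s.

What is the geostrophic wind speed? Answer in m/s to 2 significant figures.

Coriolis parameter at 47°S:
f = 2Ω sin φ = 2 × 7.29×10⁻⁵ × sin 47° = 1.07×10⁻⁴ s⁻¹
Pressure gradient: |∂P/∂n| = 1200 Pa / 387000 m = 3.10×10⁻³ Pa/m
Geostrophic balance (pressure-gradient force = Coriolis force):
V_g = (1/(fρ)) |∂P/∂n| = 3.10×10⁻³ / (1.07×10⁻⁴ × 1.16) = 25.1 m/s

25 m/s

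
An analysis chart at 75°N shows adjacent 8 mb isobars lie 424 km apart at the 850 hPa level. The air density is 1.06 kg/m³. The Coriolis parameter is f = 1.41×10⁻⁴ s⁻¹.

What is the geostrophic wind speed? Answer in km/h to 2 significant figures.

Pressure gradient: |∂P/∂n| = 800 Pa / 424000 m = 1.89×10⁻³ Pa/m
Geostrophic balance (pressure-gradient force = Coriolis force):
V_g = (1/(fρ)) |∂P/∂n| = 1.89×10⁻³ / (1.41×10⁻⁴ × 1.06) = 12.6 m/s
Converting: 12.6 m/s × 3.6 = 45 km/h

45 km/h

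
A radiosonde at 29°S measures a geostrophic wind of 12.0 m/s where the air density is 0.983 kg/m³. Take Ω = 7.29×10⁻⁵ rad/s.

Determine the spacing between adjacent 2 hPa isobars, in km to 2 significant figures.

Coriolis parameter at 29°S:
f = 2Ω sin φ = 2 × 7.29×10⁻⁵ × sin 29° = 7.07×10⁻⁵ s⁻¹
Geostrophic balance rearranged: |∂P/∂n| = f ρ V_g
|∂P/∂n| = 7.07×10⁻⁵ × 0.983 × 12.0 = 8.34×10⁻⁴ Pa/m
Isobar spacing: Δn = ΔP/|∂P/∂n| = 200 Pa / 8.34×10⁻⁴ Pa/m = 239865 m ≈ 240 km

240 km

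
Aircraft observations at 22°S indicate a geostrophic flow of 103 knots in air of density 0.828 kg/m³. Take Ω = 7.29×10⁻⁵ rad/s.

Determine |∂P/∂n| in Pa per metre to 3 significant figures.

2.40×10⁻³ Pa/m

Coriolis parameter at 22°S:
f = 2Ω sin φ = 2 × 7.29×10⁻⁵ × sin 22° = 5.46×10⁻⁵ s⁻¹
Wind speed in SI: 103 knots = 53.0 m/s
Geostrophic balance rearranged: |∂P/∂n| = f ρ V_g
|∂P/∂n| = 5.46×10⁻⁵ × 0.828 × 53.0 = 2.40×10⁻³ Pa/m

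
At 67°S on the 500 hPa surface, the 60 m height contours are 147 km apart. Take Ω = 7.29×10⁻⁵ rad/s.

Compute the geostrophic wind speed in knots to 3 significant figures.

Coriolis parameter at 67°S:
f = 2Ω sin φ = 2 × 7.29×10⁻⁵ × sin 67° = 1.34×10⁻⁴ s⁻¹
Height gradient: |∂Z/∂n| = 60 m / 147000 m = 4.08×10⁻⁴
On a pressure surface, geostrophic balance gives V_g = (g/f)|∂Z/∂n|:
V_g = 9.81 × 4.08×10⁻⁴ / 1.34×10⁻⁴ = 29.8 m/s
Converting: 29.8 m/s × 1.944 = 58.0 knots

58.0 knots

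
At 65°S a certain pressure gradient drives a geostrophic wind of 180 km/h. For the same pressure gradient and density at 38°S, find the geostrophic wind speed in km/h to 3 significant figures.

265 km/h

With the same pressure gradient and density, V_g ∝ 1/f ∝ 1/sin φ.
V₂ = V₁ · sin φ₁ / sin φ₂ = 180 × sin 65° / sin 38°
V₂ = 180 × 0.9063/0.6157 = 265 km/h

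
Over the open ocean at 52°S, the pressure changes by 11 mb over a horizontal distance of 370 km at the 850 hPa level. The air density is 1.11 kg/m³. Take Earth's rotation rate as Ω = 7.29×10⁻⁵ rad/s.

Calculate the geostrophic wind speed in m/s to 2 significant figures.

23 m/s

Coriolis parameter at 52°S:
f = 2Ω sin φ = 2 × 7.29×10⁻⁵ × sin 52° = 1.15×10⁻⁴ s⁻¹
Pressure gradient: |∂P/∂n| = 1100 Pa / 370000 m = 2.97×10⁻³ Pa/m
Geostrophic balance (pressure-gradient force = Coriolis force):
V_g = (1/(fρ)) |∂P/∂n| = 2.97×10⁻³ / (1.15×10⁻⁴ × 1.11) = 23.3 m/s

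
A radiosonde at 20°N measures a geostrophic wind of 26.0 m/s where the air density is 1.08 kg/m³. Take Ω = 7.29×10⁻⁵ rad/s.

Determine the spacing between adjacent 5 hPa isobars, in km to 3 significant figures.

Coriolis parameter at 20°N:
f = 2Ω sin φ = 2 × 7.29×10⁻⁵ × sin 20° = 4.99×10⁻⁵ s⁻¹
Geostrophic balance rearranged: |∂P/∂n| = f ρ V_g
|∂P/∂n| = 4.99×10⁻⁵ × 1.08 × 26.0 = 1.40×10⁻³ Pa/m
Isobar spacing: Δn = ΔP/|∂P/∂n| = 500 Pa / 1.40×10⁻³ Pa/m = 357078 m ≈ 357 km

357 km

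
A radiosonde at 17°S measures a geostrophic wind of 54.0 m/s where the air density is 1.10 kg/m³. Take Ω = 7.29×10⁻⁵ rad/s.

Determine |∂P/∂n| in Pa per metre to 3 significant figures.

2.53×10⁻³ Pa/m

Coriolis parameter at 17°S:
f = 2Ω sin φ = 2 × 7.29×10⁻⁵ × sin 17° = 4.26×10⁻⁵ s⁻¹
Geostrophic balance rearranged: |∂P/∂n| = f ρ V_g
|∂P/∂n| = 4.26×10⁻⁵ × 1.10 × 54.0 = 2.53×10⁻³ Pa/m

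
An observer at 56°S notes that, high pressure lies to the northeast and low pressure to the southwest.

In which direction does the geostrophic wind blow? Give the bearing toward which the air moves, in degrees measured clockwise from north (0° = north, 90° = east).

The pressure-gradient force points toward the southwest (bearing 225°).
Geostrophic balance: in the Southern Hemisphere the Coriolis force deflects motion to the left, so the geostrophic wind blows 90° to the left of the pressure-gradient force (low pressure on the right).
Rotating 225° by 90° counterclockwise gives 135° — the wind blows toward the southeast.

135°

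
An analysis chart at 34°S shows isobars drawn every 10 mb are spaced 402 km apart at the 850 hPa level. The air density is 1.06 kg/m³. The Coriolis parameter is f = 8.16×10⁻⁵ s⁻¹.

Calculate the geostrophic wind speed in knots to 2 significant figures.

Pressure gradient: |∂P/∂n| = 1000 Pa / 402000 m = 2.49×10⁻³ Pa/m
Geostrophic balance (pressure-gradient force = Coriolis force):
V_g = (1/(fρ)) |∂P/∂n| = 2.49×10⁻³ / (8.16×10⁻⁵ × 1.06) = 28.8 m/s
Converting: 28.8 m/s × 1.944 = 56 knots

56 knots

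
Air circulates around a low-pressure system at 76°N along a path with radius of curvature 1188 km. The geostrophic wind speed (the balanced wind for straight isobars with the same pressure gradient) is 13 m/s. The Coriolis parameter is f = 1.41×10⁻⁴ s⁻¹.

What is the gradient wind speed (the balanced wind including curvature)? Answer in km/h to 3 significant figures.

Around a low, centrifugal force acts outward with Coriolis, so pressure-gradient force balances both:
(1/ρ)|∂P/∂n| = fV + V²/R  →  V² + fR·V − fR·V_g = 0
With fR = 1.41×10⁻⁴ × 1188×10³ m = 168 m/s:
V = [−fR + √((fR)² + 4 fR V_g)]/2 = [−168 + √(168² + 4×168×13)]/2 = 12.1 m/s
Subgeostrophic (V < V_g = 13 m/s), as expected around a low.
Converting: 12.1 m/s × 3.6 = 43.6 km/h

43.6 km/h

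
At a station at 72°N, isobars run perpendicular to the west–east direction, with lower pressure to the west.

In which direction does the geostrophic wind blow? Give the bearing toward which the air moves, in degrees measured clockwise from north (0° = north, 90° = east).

000°

The pressure-gradient force points toward the west (bearing 270°).
Geostrophic balance: in the Northern Hemisphere the Coriolis force deflects motion to the right, so the geostrophic wind blows 90° to the right of the pressure-gradient force (low pressure on the left).
Rotating 270° by 90° clockwise gives 000° — the wind blows toward the north.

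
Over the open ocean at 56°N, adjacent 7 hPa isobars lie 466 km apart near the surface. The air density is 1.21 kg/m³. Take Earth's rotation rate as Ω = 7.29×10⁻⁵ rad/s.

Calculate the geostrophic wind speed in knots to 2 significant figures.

20 knots

Coriolis parameter at 56°N:
f = 2Ω sin φ = 2 × 7.29×10⁻⁵ × sin 56° = 1.21×10⁻⁴ s⁻¹
Pressure gradient: |∂P/∂n| = 700 Pa / 466000 m = 1.50×10⁻³ Pa/m
Geostrophic balance (pressure-gradient force = Coriolis force):
V_g = (1/(fρ)) |∂P/∂n| = 1.50×10⁻³ / (1.21×10⁻⁴ × 1.21) = 10.3 m/s
Converting: 10.3 m/s × 1.944 = 20 knots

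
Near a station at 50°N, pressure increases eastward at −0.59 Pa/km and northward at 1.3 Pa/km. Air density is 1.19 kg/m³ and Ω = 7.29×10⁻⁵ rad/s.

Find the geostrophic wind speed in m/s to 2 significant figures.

11 m/s

Coriolis parameter at 50°N:
f = 2Ω sin φ = 2 × 7.29×10⁻⁵ × sin 50° = 1.12×10⁻⁴ s⁻¹
Component geostrophic relations (x east, y north):
u_g = −(1/(fρ)) ∂P/∂y,  v_g = (1/(fρ)) ∂P/∂x
u_g = −(1.3×10⁻³)/(1.12×10⁻⁴ × 1.19) = −9.78 m/s;  v_g = (−0.59×10⁻³)/(1.12×10⁻⁴ × 1.19) = −4.44 m/s
|V_g| = √(u_g² + v_g²) = 10.7 m/s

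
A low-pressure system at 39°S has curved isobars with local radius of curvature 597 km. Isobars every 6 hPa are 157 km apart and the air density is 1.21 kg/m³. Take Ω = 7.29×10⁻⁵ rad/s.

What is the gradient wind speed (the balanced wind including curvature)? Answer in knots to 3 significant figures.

46.6 knots

Coriolis parameter at 39°S:
f = 2Ω sin φ = 2 × 7.29×10⁻⁵ × sin 39° = 9.18×10⁻⁵ s⁻¹
Pressure gradient: |∂P/∂n| = 600 Pa / 157000 m = 3.82×10⁻³ Pa/m
Geostrophic speed: V_g = |∂P/∂n|/(fρ) = 3.82×10⁻³/(9.18×10⁻⁵ × 1.21) = 34.4 m/s
Around a low, centrifugal force acts outward with Coriolis, so pressure-gradient force balances both:
(1/ρ)|∂P/∂n| = fV + V²/R  →  V² + fR·V − fR·V_g = 0
With fR = 9.18×10⁻⁵ × 597×10³ m = 54.8 m/s:
V = [−fR + √((fR)² + 4 fR V_g)]/2 = [−54.8 + √(54.8² + 4×54.8×34.4)]/2 = 24 m/s
Subgeostrophic (V < V_g = 34.4 m/s), as expected around a low.
Converting: 24 m/s × 1.944 = 46.6 knots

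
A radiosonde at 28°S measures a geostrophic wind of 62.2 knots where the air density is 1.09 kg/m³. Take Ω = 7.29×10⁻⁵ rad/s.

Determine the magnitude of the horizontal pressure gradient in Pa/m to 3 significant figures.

Coriolis parameter at 28°S:
f = 2Ω sin φ = 2 × 7.29×10⁻⁵ × sin 28° = 6.84×10⁻⁵ s⁻¹
Wind speed in SI: 62.2 knots = 32.0 m/s
Geostrophic balance rearranged: |∂P/∂n| = f ρ V_g
|∂P/∂n| = 6.84×10⁻⁵ × 1.09 × 32.0 = 2.39×10⁻³ Pa/m

2.39×10⁻³ Pa/m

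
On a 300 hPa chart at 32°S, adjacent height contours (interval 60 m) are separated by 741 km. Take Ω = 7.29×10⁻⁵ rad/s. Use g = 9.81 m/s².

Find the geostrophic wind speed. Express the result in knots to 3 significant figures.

20.0 knots

Coriolis parameter at 32°S:
f = 2Ω sin φ = 2 × 7.29×10⁻⁵ × sin 32° = 7.73×10⁻⁵ s⁻¹
Height gradient: |∂Z/∂n| = 60 m / 741000 m = 8.10×10⁻⁵
On a pressure surface, geostrophic balance gives V_g = (g/f)|∂Z/∂n|:
V_g = 9.81 × 8.10×10⁻⁵ / 7.73×10⁻⁵ = 10.3 m/s
Converting: 10.3 m/s × 1.944 = 20.0 knots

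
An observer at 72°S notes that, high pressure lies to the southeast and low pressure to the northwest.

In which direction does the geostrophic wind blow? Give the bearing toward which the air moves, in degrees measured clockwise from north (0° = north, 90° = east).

225°

The pressure-gradient force points toward the northwest (bearing 315°).
Geostrophic balance: in the Southern Hemisphere the Coriolis force deflects motion to the left, so the geostrophic wind blows 90° to the left of the pressure-gradient force (low pressure on the right).
Rotating 315° by 90° counterclockwise gives 225° — the wind blows toward the southwest.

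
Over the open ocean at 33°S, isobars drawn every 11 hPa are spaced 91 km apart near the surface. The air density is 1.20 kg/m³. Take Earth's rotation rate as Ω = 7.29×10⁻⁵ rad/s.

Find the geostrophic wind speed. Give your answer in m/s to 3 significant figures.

127 m/s

Coriolis parameter at 33°S:
f = 2Ω sin φ = 2 × 7.29×10⁻⁵ × sin 33° = 7.94×10⁻⁵ s⁻¹
Pressure gradient: |∂P/∂n| = 1100 Pa / 91000 m = 1.21×10⁻² Pa/m
Geostrophic balance (pressure-gradient force = Coriolis force):
V_g = (1/(fρ)) |∂P/∂n| = 1.21×10⁻² / (7.94×10⁻⁵ × 1.20) = 127 m/s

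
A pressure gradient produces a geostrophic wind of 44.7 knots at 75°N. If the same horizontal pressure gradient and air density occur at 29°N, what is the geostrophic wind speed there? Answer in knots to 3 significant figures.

With the same pressure gradient and density, V_g ∝ 1/f ∝ 1/sin φ.
V₂ = V₁ · sin φ₁ / sin φ₂ = 44.7 × sin 75° / sin 29°
V₂ = 44.7 × 0.9659/0.4848 = 89.1 knots

89.1 knots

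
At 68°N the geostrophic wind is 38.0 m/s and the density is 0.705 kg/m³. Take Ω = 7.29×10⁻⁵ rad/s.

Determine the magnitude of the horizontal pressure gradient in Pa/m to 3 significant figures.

3.62×10⁻³ Pa/m

Coriolis parameter at 68°N:
f = 2Ω sin φ = 2 × 7.29×10⁻⁵ × sin 68° = 1.35×10⁻⁴ s⁻¹
Geostrophic balance rearranged: |∂P/∂n| = f ρ V_g
|∂P/∂n| = 1.35×10⁻⁴ × 0.705 × 38.0 = 3.62×10⁻³ Pa/m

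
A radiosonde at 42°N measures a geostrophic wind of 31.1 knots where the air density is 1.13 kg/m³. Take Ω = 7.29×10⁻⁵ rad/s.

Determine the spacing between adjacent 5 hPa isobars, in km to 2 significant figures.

Coriolis parameter at 42°N:
f = 2Ω sin φ = 2 × 7.29×10⁻⁵ × sin 42° = 9.76×10⁻⁵ s⁻¹
Wind speed in SI: 31.1 knots = 16.0 m/s
Geostrophic balance rearranged: |∂P/∂n| = f ρ V_g
|∂P/∂n| = 9.76×10⁻⁵ × 1.13 × 16.0 = 1.76×10⁻³ Pa/m
Isobar spacing: Δn = ΔP/|∂P/∂n| = 500 Pa / 1.76×10⁻³ Pa/m = 283481 m ≈ 280 km

280 km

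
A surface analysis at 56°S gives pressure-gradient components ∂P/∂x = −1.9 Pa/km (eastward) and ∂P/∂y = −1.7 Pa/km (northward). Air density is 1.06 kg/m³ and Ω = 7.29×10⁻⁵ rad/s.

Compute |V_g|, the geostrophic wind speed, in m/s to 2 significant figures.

20 m/s

Coriolis parameter at 56°S:
f = 2Ω sin φ = 2 × 7.29×10⁻⁵ × sin 56° = 1.21×10⁻⁴ s⁻¹
In the Southern Hemisphere f is negative: f = −1.21×10⁻⁴ s⁻¹.
Component geostrophic relations (x east, y north):
u_g = −(1/(fρ)) ∂P/∂y,  v_g = (1/(fρ)) ∂P/∂x
u_g = −(−1.7×10⁻³)/(−1.21×10⁻⁴ × 1.06) = −13.3 m/s;  v_g = (−1.9×10⁻³)/(−1.21×10⁻⁴ × 1.06) = 14.8 m/s
|V_g| = √(u_g² + v_g²) = 19.9 m/s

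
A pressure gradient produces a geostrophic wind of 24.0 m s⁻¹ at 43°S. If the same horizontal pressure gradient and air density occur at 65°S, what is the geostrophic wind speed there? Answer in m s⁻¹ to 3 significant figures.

With the same pressure gradient and density, V_g ∝ 1/f ∝ 1/sin φ.
V₂ = V₁ · sin φ₁ / sin φ₂ = 24.0 × sin 43° / sin 65°
V₂ = 24.0 × 0.6820/0.9063 = 18.1 m s⁻¹

18.1 m s⁻¹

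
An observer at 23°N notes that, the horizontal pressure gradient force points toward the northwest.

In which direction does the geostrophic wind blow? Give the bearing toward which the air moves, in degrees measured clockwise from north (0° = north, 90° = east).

The pressure-gradient force points toward the northwest (bearing 315°).
Geostrophic balance: in the Northern Hemisphere the Coriolis force deflects motion to the right, so the geostrophic wind blows 90° to the right of the pressure-gradient force (low pressure on the left).
Rotating 315° by 90° clockwise gives 045° — the wind blows toward the northeast.

045°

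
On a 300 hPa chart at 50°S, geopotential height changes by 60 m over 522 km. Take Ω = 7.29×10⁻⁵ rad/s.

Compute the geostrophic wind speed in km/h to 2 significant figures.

Coriolis parameter at 50°S:
f = 2Ω sin φ = 2 × 7.29×10⁻⁵ × sin 50° = 1.12×10⁻⁴ s⁻¹
Height gradient: |∂Z/∂n| = 60 m / 522000 m = 1.15×10⁻⁴
On a pressure surface, geostrophic balance gives V_g = (g/f)|∂Z/∂n|:
V_g = 9.81 × 1.15×10⁻⁴ / 1.12×10⁻⁴ = 10.1 m/s
Converting: 10.1 m/s × 3.6 = 36 km/h

36 km/h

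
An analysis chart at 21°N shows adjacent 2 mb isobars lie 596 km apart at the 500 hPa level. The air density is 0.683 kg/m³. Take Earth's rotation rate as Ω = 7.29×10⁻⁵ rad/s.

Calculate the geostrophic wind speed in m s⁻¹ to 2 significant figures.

Coriolis parameter at 21°N:
f = 2Ω sin φ = 2 × 7.29×10⁻⁵ × sin 21° = 5.23×10⁻⁵ s⁻¹
Pressure gradient: |∂P/∂n| = 200 Pa / 596000 m = 3.36×10⁻⁴ Pa/m
Geostrophic balance (pressure-gradient force = Coriolis force):
V_g = (1/(fρ)) |∂P/∂n| = 3.36×10⁻⁴ / (5.23×10⁻⁵ × 0.683) = 9.40 m/s

9.4 m s⁻¹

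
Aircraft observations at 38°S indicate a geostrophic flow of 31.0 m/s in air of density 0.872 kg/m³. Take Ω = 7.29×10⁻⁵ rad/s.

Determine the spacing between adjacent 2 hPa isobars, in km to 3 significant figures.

82.4 km

Coriolis parameter at 38°S:
f = 2Ω sin φ = 2 × 7.29×10⁻⁵ × sin 38° = 8.98×10⁻⁵ s⁻¹
Geostrophic balance rearranged: |∂P/∂n| = f ρ V_g
|∂P/∂n| = 8.98×10⁻⁵ × 0.872 × 31.0 = 2.43×10⁻³ Pa/m
Isobar spacing: Δn = ΔP/|∂P/∂n| = 200 Pa / 2.43×10⁻³ Pa/m = 82424 m ≈ 82.4 km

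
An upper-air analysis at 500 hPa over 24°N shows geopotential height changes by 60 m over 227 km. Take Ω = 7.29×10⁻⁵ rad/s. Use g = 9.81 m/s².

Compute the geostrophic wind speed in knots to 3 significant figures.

Coriolis parameter at 24°N:
f = 2Ω sin φ = 2 × 7.29×10⁻⁵ × sin 24° = 5.93×10⁻⁵ s⁻¹
Height gradient: |∂Z/∂n| = 60 m / 227000 m = 2.64×10⁻⁴
On a pressure surface, geostrophic balance gives V_g = (g/f)|∂Z/∂n|:
V_g = 9.81 × 2.64×10⁻⁴ / 5.93×10⁻⁵ = 43.7 m/s
Converting: 43.7 m/s × 1.944 = 85.0 knots

85.0 knots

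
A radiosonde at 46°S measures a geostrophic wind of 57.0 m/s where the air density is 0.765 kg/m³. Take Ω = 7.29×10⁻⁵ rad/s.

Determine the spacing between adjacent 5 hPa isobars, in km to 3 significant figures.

Coriolis parameter at 46°S:
f = 2Ω sin φ = 2 × 7.29×10⁻⁵ × sin 46° = 1.05×10⁻⁴ s⁻¹
Geostrophic balance rearranged: |∂P/∂n| = f ρ V_g
|∂P/∂n| = 1.05×10⁻⁴ × 0.765 × 57.0 = 4.57×10⁻³ Pa/m
Isobar spacing: Δn = ΔP/|∂P/∂n| = 500 Pa / 4.57×10⁻³ Pa/m = 109331 m ≈ 109 km

109 km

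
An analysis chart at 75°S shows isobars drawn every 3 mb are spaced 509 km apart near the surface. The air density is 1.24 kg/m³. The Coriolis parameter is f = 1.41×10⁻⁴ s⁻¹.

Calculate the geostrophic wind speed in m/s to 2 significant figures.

Pressure gradient: |∂P/∂n| = 300 Pa / 509000 m = 5.89×10⁻⁴ Pa/m
Geostrophic balance (pressure-gradient force = Coriolis force):
V_g = (1/(fρ)) |∂P/∂n| = 5.89×10⁻⁴ / (1.41×10⁻⁴ × 1.24) = 3.37 m/s

3.4 m/s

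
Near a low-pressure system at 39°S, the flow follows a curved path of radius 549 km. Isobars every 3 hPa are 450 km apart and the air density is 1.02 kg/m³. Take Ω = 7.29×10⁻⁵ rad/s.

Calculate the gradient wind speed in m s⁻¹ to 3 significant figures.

6.33 m s⁻¹

Coriolis parameter at 39°S:
f = 2Ω sin φ = 2 × 7.29×10⁻⁵ × sin 39° = 9.18×10⁻⁵ s⁻¹
Pressure gradient: |∂P/∂n| = 300 Pa / 450000 m = 6.67×10⁻⁴ Pa/m
Geostrophic speed: V_g = |∂P/∂n|/(fρ) = 6.67×10⁻⁴/(9.18×10⁻⁵ × 1.02) = 7.12 m/s
Around a low, centrifugal force acts outward with Coriolis, so pressure-gradient force balances both:
(1/ρ)|∂P/∂n| = fV + V²/R  →  V² + fR·V − fR·V_g = 0
With fR = 9.18×10⁻⁵ × 549×10³ m = 50.4 m/s:
V = [−fR + √((fR)² + 4 fR V_g)]/2 = [−50.4 + √(50.4² + 4×50.4×7.12)]/2 = 6.33 m/s
Subgeostrophic (V < V_g = 7.12 m/s), as expected around a low.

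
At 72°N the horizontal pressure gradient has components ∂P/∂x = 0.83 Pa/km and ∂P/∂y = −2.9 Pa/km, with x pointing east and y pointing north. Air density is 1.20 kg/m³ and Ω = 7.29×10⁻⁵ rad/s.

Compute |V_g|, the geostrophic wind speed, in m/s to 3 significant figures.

Coriolis parameter at 72°N:
f = 2Ω sin φ = 2 × 7.29×10⁻⁵ × sin 72° = 1.39×10⁻⁴ s⁻¹
Component geostrophic relations (x east, y north):
u_g = −(1/(fρ)) ∂P/∂y,  v_g = (1/(fρ)) ∂P/∂x
u_g = −(−2.9×10⁻³)/(1.39×10⁻⁴ × 1.20) = 17.4 m/s;  v_g = (0.83×10⁻³)/(1.39×10⁻⁴ × 1.20) = 4.99 m/s
|V_g| = √(u_g² + v_g²) = 18.1 m/s

18.1 m/s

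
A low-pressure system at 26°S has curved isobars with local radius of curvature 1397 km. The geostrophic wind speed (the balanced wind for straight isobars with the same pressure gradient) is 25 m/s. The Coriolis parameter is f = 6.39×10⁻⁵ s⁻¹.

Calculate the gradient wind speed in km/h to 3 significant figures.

Around a low, centrifugal force acts outward with Coriolis, so pressure-gradient force balances both:
(1/ρ)|∂P/∂n| = fV + V²/R  →  V² + fR·V − fR·V_g = 0
With fR = 6.39×10⁻⁵ × 1397×10³ m = 89.3 m/s:
V = [−fR + √((fR)² + 4 fR V_g)]/2 = [−89.3 + √(89.3² + 4×89.3×25)]/2 = 20.4 m/s
Subgeostrophic (V < V_g = 25 m/s), as expected around a low.
Converting: 20.4 m/s × 3.6 = 73.3 km/h

73.3 km/h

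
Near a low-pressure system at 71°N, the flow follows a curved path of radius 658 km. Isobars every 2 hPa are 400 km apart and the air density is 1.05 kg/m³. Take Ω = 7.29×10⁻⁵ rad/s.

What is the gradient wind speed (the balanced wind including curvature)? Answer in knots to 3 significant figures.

6.48 knots

Coriolis parameter at 71°N:
f = 2Ω sin φ = 2 × 7.29×10⁻⁵ × sin 71° = 1.38×10⁻⁴ s⁻¹
Pressure gradient: |∂P/∂n| = 200 Pa / 400000 m = 5.00×10⁻⁴ Pa/m
Geostrophic speed: V_g = |∂P/∂n|/(fρ) = 5.00×10⁻⁴/(1.38×10⁻⁴ × 1.05) = 3.45 m/s
Around a low, centrifugal force acts outward with Coriolis, so pressure-gradient force balances both:
(1/ρ)|∂P/∂n| = fV + V²/R  →  V² + fR·V − fR·V_g = 0
With fR = 1.38×10⁻⁴ × 658×10³ m = 90.7 m/s:
V = [−fR + √((fR)² + 4 fR V_g)]/2 = [−90.7 + √(90.7² + 4×90.7×3.45)]/2 = 3.33 m/s
Subgeostrophic (V < V_g = 3.45 m/s), as expected around a low.
Converting: 3.33 m/s × 1.944 = 6.48 knots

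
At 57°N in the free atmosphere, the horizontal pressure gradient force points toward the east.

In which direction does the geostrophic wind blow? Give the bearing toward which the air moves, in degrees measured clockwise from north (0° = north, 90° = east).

The pressure-gradient force points toward the east (bearing 090°).
Geostrophic balance: in the Northern Hemisphere the Coriolis force deflects motion to the right, so the geostrophic wind blows 90° to the right of the pressure-gradient force (low pressure on the left).
Rotating 090° by 90° clockwise gives 180° — the wind blows toward the south.

180°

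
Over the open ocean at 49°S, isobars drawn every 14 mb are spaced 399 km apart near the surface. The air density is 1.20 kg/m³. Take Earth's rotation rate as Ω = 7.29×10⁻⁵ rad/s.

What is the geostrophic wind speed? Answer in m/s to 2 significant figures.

27 m/s

Coriolis parameter at 49°S:
f = 2Ω sin φ = 2 × 7.29×10⁻⁵ × sin 49° = 1.10×10⁻⁴ s⁻¹
Pressure gradient: |∂P/∂n| = 1400 Pa / 399000 m = 3.51×10⁻³ Pa/m
Geostrophic balance (pressure-gradient force = Coriolis force):
V_g = (1/(fρ)) |∂P/∂n| = 3.51×10⁻³ / (1.10×10⁻⁴ × 1.20) = 26.6 m/s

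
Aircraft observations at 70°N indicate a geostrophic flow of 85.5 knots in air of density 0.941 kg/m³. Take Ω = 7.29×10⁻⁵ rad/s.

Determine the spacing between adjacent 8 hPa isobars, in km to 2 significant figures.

140 km

Coriolis parameter at 70°N:
f = 2Ω sin φ = 2 × 7.29×10⁻⁵ × sin 70° = 1.37×10⁻⁴ s⁻¹
Wind speed in SI: 85.5 knots = 44.0 m/s
Geostrophic balance rearranged: |∂P/∂n| = f ρ V_g
|∂P/∂n| = 1.37×10⁻⁴ × 0.941 × 44.0 = 5.67×10⁻³ Pa/m
Isobar spacing: Δn = ΔP/|∂P/∂n| = 800 Pa / 5.67×10⁻³ Pa/m = 141076 m ≈ 140 km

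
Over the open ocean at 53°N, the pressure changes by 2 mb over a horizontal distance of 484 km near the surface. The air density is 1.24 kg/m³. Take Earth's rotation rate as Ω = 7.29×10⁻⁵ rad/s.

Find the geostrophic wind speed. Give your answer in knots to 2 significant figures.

5.6 knots

Coriolis parameter at 53°N:
f = 2Ω sin φ = 2 × 7.29×10⁻⁵ × sin 53° = 1.16×10⁻⁴ s⁻¹
Pressure gradient: |∂P/∂n| = 200 Pa / 484000 m = 4.13×10⁻⁴ Pa/m
Geostrophic balance (pressure-gradient force = Coriolis force):
V_g = (1/(fρ)) |∂P/∂n| = 4.13×10⁻⁴ / (1.16×10⁻⁴ × 1.24) = 2.86 m/s
Converting: 2.86 m/s × 1.944 = 5.6 knots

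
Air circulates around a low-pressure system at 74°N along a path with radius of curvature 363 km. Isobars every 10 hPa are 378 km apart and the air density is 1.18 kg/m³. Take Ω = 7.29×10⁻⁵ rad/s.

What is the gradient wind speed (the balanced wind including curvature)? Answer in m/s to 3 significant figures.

12.8 m/s

Coriolis parameter at 74°N:
f = 2Ω sin φ = 2 × 7.29×10⁻⁵ × sin 74° = 1.40×10⁻⁴ s⁻¹
Pressure gradient: |∂P/∂n| = 1000 Pa / 378000 m = 2.65×10⁻³ Pa/m
Geostrophic speed: V_g = |∂P/∂n|/(fρ) = 2.65×10⁻³/(1.40×10⁻⁴ × 1.18) = 16.0 m/s
Around a low, centrifugal force acts outward with Coriolis, so pressure-gradient force balances both:
(1/ρ)|∂P/∂n| = fV + V²/R  →  V² + fR·V − fR·V_g = 0
With fR = 1.40×10⁻⁴ × 363×10³ m = 50.9 m/s:
V = [−fR + √((fR)² + 4 fR V_g)]/2 = [−50.9 + √(50.9² + 4×50.9×16)]/2 = 12.8 m/s
Subgeostrophic (V < V_g = 16 m/s), as expected around a low.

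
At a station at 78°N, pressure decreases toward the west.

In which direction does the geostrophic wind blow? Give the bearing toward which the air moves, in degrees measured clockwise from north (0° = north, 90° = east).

The pressure-gradient force points toward the west (bearing 270°).
Geostrophic balance: in the Northern Hemisphere the Coriolis force deflects motion to the right, so the geostrophic wind blows 90° to the right of the pressure-gradient force (low pressure on the left).
Rotating 270° by 90° clockwise gives 000° — the wind blows toward the north.

000°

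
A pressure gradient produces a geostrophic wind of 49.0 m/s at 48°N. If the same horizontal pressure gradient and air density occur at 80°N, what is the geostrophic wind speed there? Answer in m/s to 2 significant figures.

With the same pressure gradient and density, V_g ∝ 1/f ∝ 1/sin φ.
V₂ = V₁ · sin φ₁ / sin φ₂ = 49.0 × sin 48° / sin 80°
V₂ = 49.0 × 0.7431/0.9848 = 37 m/s

37 m/s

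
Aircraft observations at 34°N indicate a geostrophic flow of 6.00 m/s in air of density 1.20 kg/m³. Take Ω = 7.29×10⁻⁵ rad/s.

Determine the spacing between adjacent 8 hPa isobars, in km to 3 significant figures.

1360 km

Coriolis parameter at 34°N:
f = 2Ω sin φ = 2 × 7.29×10⁻⁵ × sin 34° = 8.15×10⁻⁵ s⁻¹
Geostrophic balance rearranged: |∂P/∂n| = f ρ V_g
|∂P/∂n| = 8.15×10⁻⁵ × 1.20 × 6.00 = 5.87×10⁻⁴ Pa/m
Isobar spacing: Δn = ΔP/|∂P/∂n| = 800 Pa / 5.87×10⁻⁴ Pa/m = 1362819 m ≈ 1360 km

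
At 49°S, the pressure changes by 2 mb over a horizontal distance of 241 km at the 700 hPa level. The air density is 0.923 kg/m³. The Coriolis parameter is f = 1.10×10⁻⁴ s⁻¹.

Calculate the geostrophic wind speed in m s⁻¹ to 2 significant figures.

Pressure gradient: |∂P/∂n| = 200 Pa / 241000 m = 8.30×10⁻⁴ Pa/m
Geostrophic balance (pressure-gradient force = Coriolis force):
V_g = (1/(fρ)) |∂P/∂n| = 8.30×10⁻⁴ / (1.10×10⁻⁴ × 0.923) = 8.17 m/s

8.2 m s⁻¹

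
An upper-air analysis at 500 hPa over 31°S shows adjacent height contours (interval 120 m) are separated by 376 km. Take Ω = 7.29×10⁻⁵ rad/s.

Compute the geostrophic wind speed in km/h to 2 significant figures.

Coriolis parameter at 31°S:
f = 2Ω sin φ = 2 × 7.29×10⁻⁵ × sin 31° = 7.51×10⁻⁵ s⁻¹
Height gradient: |∂Z/∂n| = 120 m / 376000 m = 3.19×10⁻⁴
On a pressure surface, geostrophic balance gives V_g = (g/f)|∂Z/∂n|:
V_g = 9.81 × 3.19×10⁻⁴ / 7.51×10⁻⁵ = 41.7 m/s
Converting: 41.7 m/s × 3.6 = 150 km/h

150 km/h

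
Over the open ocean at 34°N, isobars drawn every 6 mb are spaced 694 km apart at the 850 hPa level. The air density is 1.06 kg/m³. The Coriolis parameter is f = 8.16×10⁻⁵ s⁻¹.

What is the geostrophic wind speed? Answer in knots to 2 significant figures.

Pressure gradient: |∂P/∂n| = 600 Pa / 694000 m = 8.65×10⁻⁴ Pa/m
Geostrophic balance (pressure-gradient force = Coriolis force):
V_g = (1/(fρ)) |∂P/∂n| = 8.65×10⁻⁴ / (8.16×10⁻⁵ × 1.06) = 10.00 m/s
Converting: 10.00 m/s × 1.944 = 19 knots

19 knots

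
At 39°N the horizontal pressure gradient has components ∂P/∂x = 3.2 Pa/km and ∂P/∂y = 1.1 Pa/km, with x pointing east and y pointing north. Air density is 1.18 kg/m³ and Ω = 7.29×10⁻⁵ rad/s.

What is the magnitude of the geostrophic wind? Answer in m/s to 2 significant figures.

31 m/s

Coriolis parameter at 39°N:
f = 2Ω sin φ = 2 × 7.29×10⁻⁵ × sin 39° = 9.18×10⁻⁵ s⁻¹
Component geostrophic relations (x east, y north):
u_g = −(1/(fρ)) ∂P/∂y,  v_g = (1/(fρ)) ∂P/∂x
u_g = −(1.1×10⁻³)/(9.18×10⁻⁵ × 1.18) = −10.2 m/s;  v_g = (3.2×10⁻³)/(9.18×10⁻⁵ × 1.18) = 29.6 m/s
|V_g| = √(u_g² + v_g²) = 31.3 m/s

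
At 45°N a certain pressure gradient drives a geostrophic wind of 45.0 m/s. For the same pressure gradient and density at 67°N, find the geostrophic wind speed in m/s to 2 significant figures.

35 m/s

With the same pressure gradient and density, V_g ∝ 1/f ∝ 1/sin φ.
V₂ = V₁ · sin φ₁ / sin φ₂ = 45.0 × sin 45° / sin 67°
V₂ = 45.0 × 0.7071/0.9205 = 35 m/s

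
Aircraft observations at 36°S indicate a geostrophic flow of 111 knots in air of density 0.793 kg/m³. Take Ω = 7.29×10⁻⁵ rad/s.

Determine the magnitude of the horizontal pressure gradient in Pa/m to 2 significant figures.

Coriolis parameter at 36°S:
f = 2Ω sin φ = 2 × 7.29×10⁻⁵ × sin 36° = 8.57×10⁻⁵ s⁻¹
Wind speed in SI: 111 knots = 57.1 m/s
Geostrophic balance rearranged: |∂P/∂n| = f ρ V_g
|∂P/∂n| = 8.57×10⁻⁵ × 0.793 × 57.1 = 3.88×10⁻³ Pa/m

3.9×10⁻³ Pa/m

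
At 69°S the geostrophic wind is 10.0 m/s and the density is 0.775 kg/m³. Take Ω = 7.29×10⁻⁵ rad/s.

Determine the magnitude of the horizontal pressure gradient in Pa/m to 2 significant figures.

1.1×10⁻³ Pa/m

Coriolis parameter at 69°S:
f = 2Ω sin φ = 2 × 7.29×10⁻⁵ × sin 69° = 1.36×10⁻⁴ s⁻¹
Geostrophic balance rearranged: |∂P/∂n| = f ρ V_g
|∂P/∂n| = 1.36×10⁻⁴ × 0.775 × 10.0 = 1.05×10⁻³ Pa/m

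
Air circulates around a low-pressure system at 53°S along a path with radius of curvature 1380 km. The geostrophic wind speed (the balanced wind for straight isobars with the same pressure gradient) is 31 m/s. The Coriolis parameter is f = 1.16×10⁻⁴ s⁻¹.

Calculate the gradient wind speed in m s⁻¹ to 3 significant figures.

26.6 m s⁻¹

Around a low, centrifugal force acts outward with Coriolis, so pressure-gradient force balances both:
(1/ρ)|∂P/∂n| = fV + V²/R  →  V² + fR·V − fR·V_g = 0
With fR = 1.16×10⁻⁴ × 1380×10³ m = 160 m/s:
V = [−fR + √((fR)² + 4 fR V_g)]/2 = [−160 + √(160² + 4×160×31)]/2 = 26.6 m/s
Subgeostrophic (V < V_g = 31 m/s), as expected around a low.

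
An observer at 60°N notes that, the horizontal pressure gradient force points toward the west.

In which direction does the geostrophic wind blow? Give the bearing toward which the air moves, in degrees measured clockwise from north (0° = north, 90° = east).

000°

The pressure-gradient force points toward the west (bearing 270°).
Geostrophic balance: in the Northern Hemisphere the Coriolis force deflects motion to the right, so the geostrophic wind blows 90° to the right of the pressure-gradient force (low pressure on the left).
Rotating 270° by 90° clockwise gives 000° — the wind blows toward the north.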